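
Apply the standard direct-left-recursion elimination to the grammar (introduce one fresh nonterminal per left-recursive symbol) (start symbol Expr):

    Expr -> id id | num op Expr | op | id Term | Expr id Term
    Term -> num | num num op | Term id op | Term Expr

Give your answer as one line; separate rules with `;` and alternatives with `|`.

Expr -> id id Expr1 | num op Expr Expr1 | op Expr1 | id Term Expr1; Term -> num Term1 | num num op Term1; Expr1 -> id Term Expr1 | ε; Term1 -> id op Term1 | Expr Term1 | ε

Directly left-recursive nonterminals: Expr, Term.
For Expr: α = {id Term}, β = {id id, num op Expr, op, id Term}. Rewrite as Expr → β Expr1 and Expr1 → α Expr1 | ε.
For Term: α = {id op, Expr}, β = {num, num num op}. Rewrite as Term → β Term1 and Term1 → α Term1 | ε.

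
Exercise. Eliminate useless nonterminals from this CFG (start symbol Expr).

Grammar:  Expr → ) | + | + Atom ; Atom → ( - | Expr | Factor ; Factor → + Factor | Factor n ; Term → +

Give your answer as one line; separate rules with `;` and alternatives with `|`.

Expr → ) | + | + Atom; Atom → ( - | Expr

Generating nonterminals: {Atom, Expr, Term}.
Reachable from Expr after that: {Atom, Expr}.
Removed useless symbols: {Factor, Term} and every production mentioning them.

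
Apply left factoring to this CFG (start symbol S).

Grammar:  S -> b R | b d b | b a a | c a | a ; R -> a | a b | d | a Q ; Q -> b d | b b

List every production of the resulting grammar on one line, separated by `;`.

S has alternatives sharing prefix 'b': factor to S → b S' with S' → R | d b | a a.
R has alternatives sharing prefix 'a': factor to R → a R' with R' → ε | b | Q.
Q has alternatives sharing prefix 'b': factor to Q → b Q' with Q' → d | b.

S -> c a | a | b S'; R -> d | a R'; Q -> b Q'; S' -> R | d b | a a; R' -> ε | b | Q; Q' -> d | b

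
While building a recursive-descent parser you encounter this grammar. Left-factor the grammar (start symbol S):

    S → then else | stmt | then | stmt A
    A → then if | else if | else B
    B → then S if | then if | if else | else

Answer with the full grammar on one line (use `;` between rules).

S has alternatives sharing prefix 'then': factor to S → then S' with S' → else | ε.
S has alternatives sharing prefix 'stmt': factor to S → stmt S'' with S'' → ε | A.
A has alternatives sharing prefix 'else': factor to A → else A' with A' → if | B.
B has alternatives sharing prefix 'then': factor to B → then B' with B' → S if | if.

S → then S' | stmt S''; A → then if | else A'; B → if else | else | then B'; S' → else | ε; S'' → ε | A; A' → if | B; B' → S if | if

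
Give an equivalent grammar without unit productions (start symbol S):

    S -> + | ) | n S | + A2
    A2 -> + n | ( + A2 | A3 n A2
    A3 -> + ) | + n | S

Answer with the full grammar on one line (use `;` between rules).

Unit pairs: A3 ⇒* {S}.
Replace each nonterminal's rules with the union of the non-unit rules of every nonterminal it unit-derives.

S -> + | ) | n S | + A2; A2 -> + n | ( + A2 | A3 n A2; A3 -> + | ) | n S | + A2 | + ) | + n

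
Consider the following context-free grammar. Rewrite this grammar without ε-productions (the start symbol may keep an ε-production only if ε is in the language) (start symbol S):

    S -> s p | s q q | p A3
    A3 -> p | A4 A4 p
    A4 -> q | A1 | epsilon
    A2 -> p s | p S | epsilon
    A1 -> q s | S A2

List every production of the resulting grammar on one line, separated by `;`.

Nullable set = {A2, A4}.
ε ∉ L(G), so no ε-production is kept.
For each production, add variants omitting each subset of nullable occurrences: A3 → A4 A4 p gives A4 A4 p | A4 p. A1 → S A2 gives S A2 | S.

S -> s p | s q q | p A3; A3 -> p | A4 A4 p | A4 p; A4 -> q | A1; A2 -> p s | p S; A1 -> q s | S A2 | S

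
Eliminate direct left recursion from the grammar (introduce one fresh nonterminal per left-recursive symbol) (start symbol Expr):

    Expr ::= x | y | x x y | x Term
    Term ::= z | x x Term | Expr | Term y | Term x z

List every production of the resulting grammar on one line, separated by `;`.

Expr ::= x | y | x x y | x Term; Term ::= z Term1 | x x Term Term1 | Expr Term1; Term1 ::= y Term1 | x z Term1 | ε

Directly left-recursive nonterminal: Term.
For Term: α = {y, x z}, β = {z, x x Term, Expr}. Rewrite as Term → β Term1 and Term1 → α Term1 | ε.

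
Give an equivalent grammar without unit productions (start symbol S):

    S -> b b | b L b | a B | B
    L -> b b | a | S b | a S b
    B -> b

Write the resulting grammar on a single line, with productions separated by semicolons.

Unit pairs: S ⇒* {B}.
For each unit pair (A, B), copy every non-unit production of B to A, then drop all unit productions.

S -> b | b b | b L b | a B; L -> b b | a | S b | a S b; B -> b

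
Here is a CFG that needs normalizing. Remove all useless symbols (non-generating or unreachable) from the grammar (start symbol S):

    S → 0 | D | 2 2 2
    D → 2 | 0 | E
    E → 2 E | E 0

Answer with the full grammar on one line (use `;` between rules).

Generating nonterminals: {D, S}.
Reachable from S after that: {D, S}.
Removed useless symbols: {E} and every production mentioning them.

S → 0 | D | 2 2 2; D → 2 | 0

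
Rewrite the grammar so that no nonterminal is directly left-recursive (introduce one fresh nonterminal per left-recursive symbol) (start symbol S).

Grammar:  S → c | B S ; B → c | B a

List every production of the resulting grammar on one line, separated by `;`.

Directly left-recursive nonterminal: B.
For B: α = {a}, β = {c}. Rewrite as B → β B' and B' → α B' | ε.

S → c | B S; B → c B'; B' → a B' | ε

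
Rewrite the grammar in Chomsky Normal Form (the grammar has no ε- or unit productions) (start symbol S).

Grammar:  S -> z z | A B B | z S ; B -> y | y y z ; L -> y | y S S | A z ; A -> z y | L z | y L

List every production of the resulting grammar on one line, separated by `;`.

S -> X1 X1 | A Y1 | X1 S; B -> y | X2 Y2; L -> y | X2 Y3 | A X1; A -> X1 X2 | L X1 | X2 L; X1 -> z; X2 -> y; Y1 -> B B; Y2 -> X2 X1; Y3 -> S S

Introduce a nonterminal for each terminal appearing in a rule of length ≥ 2: X1 → z, X2 → y.
Binarize each right-hand side of length ≥ 3 by chaining fresh nonterminals (Y1, Y2, …): affected rules were S → A B B; B → X2 X2 X1; L → X2 S S.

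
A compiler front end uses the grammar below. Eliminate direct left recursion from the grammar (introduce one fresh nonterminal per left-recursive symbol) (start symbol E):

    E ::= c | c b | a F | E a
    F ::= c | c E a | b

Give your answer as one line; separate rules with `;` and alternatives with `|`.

E ::= c E' | c b E' | a F E'; F ::= c | c E a | b; E' ::= a E' | epsilon

E is directly left-recursive.
For E: α = {a}, β = {c, c b, a F}. Rewrite as E → β E' and E' → α E' | ε.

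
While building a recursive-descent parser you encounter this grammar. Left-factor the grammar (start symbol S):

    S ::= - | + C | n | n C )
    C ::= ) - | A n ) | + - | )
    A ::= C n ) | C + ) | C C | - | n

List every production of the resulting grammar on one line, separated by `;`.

S ::= - | + C | n S'; C ::= A n ) | + - | ) C'; A ::= - | n | C A'; S' ::= epsilon | C ); C' ::= - | epsilon; A' ::= n ) | + ) | C

S has alternatives sharing prefix 'n': factor to S → n S' with S' → ε | C ).
C has alternatives sharing prefix ')': factor to C → ) C' with C' → - | ε.
A has alternatives sharing prefix 'C': factor to A → C A' with A' → n ) | + ) | C.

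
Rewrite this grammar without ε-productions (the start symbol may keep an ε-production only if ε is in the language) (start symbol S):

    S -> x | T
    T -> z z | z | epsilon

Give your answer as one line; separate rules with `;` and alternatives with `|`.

S -> x | T | ε; T -> z z | z

The nullable symbols are {S, T}.
ε ∈ L(G) since S is nullable, so keep S → ε.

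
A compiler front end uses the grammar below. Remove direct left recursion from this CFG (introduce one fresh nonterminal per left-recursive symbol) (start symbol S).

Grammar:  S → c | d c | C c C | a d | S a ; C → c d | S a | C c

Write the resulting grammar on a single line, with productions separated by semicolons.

Left recursion appears on S, C.
For S: α = {a}, β = {c, d c, C c C, a d}. Rewrite as S → β S' and S' → α S' | ε.
For C: α = {c}, β = {c d, S a}. Rewrite as C → β C' and C' → α C' | ε.

S → c S' | d c S' | C c C S' | a d S'; C → c d C' | S a C'; S' → a S' | eps; C' → c C' | eps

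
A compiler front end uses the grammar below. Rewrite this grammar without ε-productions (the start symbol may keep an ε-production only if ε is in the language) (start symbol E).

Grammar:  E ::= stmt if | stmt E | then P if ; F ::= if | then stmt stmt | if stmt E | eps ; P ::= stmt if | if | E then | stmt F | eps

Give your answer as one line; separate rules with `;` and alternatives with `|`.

Nullable set = {F, P}.
ε ∉ L(G), so no ε-production is kept.
For each production, add variants omitting each subset of nullable occurrences: E → then P if gives then P if | then if. P → stmt F gives stmt F | stmt.

E ::= stmt if | stmt E | then P if | then if; F ::= if | then stmt stmt | if stmt E; P ::= stmt if | if | E then | stmt F | stmt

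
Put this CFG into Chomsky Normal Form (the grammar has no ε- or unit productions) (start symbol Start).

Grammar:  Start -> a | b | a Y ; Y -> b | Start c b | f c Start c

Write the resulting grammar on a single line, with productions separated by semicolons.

Introduce a nonterminal for each terminal appearing in a rule of length ≥ 2: X1 → a, X2 → c, X3 → b, X4 → f.
Binarize each right-hand side of length ≥ 3 by chaining fresh nonterminals (Y1, Y2, …): affected rules were Y → Start X2 X3; Y → X4 X2 Start X2.

Start -> a | b | X1 Y; Y -> b | Start Y1 | X4 Y2; X1 -> a; X2 -> c; X3 -> b; X4 -> f; Y1 -> X2 X3; Y2 -> X2 Y3; Y3 -> Start X2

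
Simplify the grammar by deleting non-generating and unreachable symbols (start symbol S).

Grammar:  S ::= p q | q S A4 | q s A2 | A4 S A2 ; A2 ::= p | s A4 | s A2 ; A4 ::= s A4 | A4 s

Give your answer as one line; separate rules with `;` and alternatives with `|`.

S ::= p q | q s A2; A2 ::= p | s A2

Generating nonterminals: {A2, S}.
Reachable from S after that: {A2, S}.
Removed useless symbols: {A4} and every production mentioning them.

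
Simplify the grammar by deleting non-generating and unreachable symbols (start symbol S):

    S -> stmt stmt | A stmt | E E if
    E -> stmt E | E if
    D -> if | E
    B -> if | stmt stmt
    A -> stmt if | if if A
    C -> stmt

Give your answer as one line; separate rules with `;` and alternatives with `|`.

S -> stmt stmt | A stmt; A -> stmt if | if if A

Generating nonterminals: {A, B, C, D, S}.
Reachable from S after that: {A, S}.
Removed useless symbols: {B, C, D, E} and every production mentioning them.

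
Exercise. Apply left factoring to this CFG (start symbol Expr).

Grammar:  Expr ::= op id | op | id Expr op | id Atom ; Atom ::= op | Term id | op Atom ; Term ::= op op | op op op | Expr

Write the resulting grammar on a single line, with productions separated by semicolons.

Expr has alternatives sharing prefix 'op': factor to Expr → op Expr1 with Expr1 → id | ε.
Expr has alternatives sharing prefix 'id': factor to Expr → id Expr2 with Expr2 → Expr op | Atom.
Atom has alternatives sharing prefix 'op': factor to Atom → op Atom1 with Atom1 → ε | Atom.
Term has alternatives sharing prefix 'op op': factor to Term → op op Term1 with Term1 → ε | op.

Expr ::= op Expr1 | id Expr2; Atom ::= Term id | op Atom1; Term ::= Expr | op op Term1; Expr1 ::= id | ε; Expr2 ::= Expr op | Atom; Atom1 ::= ε | Atom; Term1 ::= ε | op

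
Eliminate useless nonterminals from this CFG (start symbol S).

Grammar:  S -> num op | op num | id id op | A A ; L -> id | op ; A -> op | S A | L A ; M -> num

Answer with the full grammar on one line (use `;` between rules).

S -> num op | op num | id id op | A A; L -> id | op; A -> op | S A | L A

Generating nonterminals: {A, L, M, S}.
Reachable from S after that: {A, L, S}.
Removed useless symbols: {M} and every production mentioning them.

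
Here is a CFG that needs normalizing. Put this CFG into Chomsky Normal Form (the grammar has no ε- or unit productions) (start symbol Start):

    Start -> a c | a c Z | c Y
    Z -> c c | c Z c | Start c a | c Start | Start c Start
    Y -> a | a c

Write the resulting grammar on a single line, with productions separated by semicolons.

Introduce a nonterminal for each terminal appearing in a rule of length ≥ 2: X1 → a, X2 → c.
Binarize each right-hand side of length ≥ 3 by chaining fresh nonterminals (Y1, Y2, …): affected rules were Start → X1 X2 Z; Z → X2 Z X2; Z → Start X2 X1; Z → Start X2 Start.

Start -> X1 X2 | X1 Y1 | X2 Y; Z -> X2 X2 | X2 Y2 | Start Y3 | X2 Start | Start Y4; Y -> a | X1 X2; X1 -> a; X2 -> c; Y1 -> X2 Z; Y2 -> Z X2; Y3 -> X2 X1; Y4 -> X2 Start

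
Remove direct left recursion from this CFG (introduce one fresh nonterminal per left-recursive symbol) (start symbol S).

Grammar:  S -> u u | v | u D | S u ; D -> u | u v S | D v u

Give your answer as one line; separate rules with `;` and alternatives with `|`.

S -> u u S' | v S' | u D S'; D -> u D' | u v S D'; S' -> u S' | ε; D' -> v u D' | ε

Left recursion appears on S, D.
For S: α = {u}, β = {u u, v, u D}. Rewrite as S → β S' and S' → α S' | ε.
For D: α = {v u}, β = {u, u v S}. Rewrite as D → β D' and D' → α D' | ε.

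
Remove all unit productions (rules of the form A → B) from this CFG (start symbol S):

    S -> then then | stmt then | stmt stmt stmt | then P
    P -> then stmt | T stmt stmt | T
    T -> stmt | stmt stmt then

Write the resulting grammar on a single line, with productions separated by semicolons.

S -> then then | stmt then | stmt stmt stmt | then P; P -> then stmt | T stmt stmt | stmt | stmt stmt then; T -> stmt | stmt stmt then

Unit pairs: P ⇒* {T}.
Replace each nonterminal's rules with the union of the non-unit rules of every nonterminal it unit-derives.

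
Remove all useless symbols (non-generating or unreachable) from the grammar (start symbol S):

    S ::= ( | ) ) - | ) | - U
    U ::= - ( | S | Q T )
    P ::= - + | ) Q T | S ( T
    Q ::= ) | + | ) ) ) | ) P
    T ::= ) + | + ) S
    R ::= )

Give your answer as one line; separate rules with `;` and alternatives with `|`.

Generating nonterminals: {P, Q, R, S, T, U}.
Reachable from S after that: {P, Q, S, T, U}.
Removed useless symbols: {R} and every production mentioning them.

S ::= ( | ) ) - | ) | - U; U ::= - ( | S | Q T ); P ::= - + | ) Q T | S ( T; Q ::= ) | + | ) ) ) | ) P; T ::= ) + | + ) S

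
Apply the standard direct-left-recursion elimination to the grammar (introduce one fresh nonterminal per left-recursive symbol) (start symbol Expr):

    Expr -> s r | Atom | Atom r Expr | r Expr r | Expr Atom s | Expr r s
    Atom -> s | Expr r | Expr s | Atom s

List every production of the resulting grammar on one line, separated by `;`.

Expr, Atom are directly left-recursive.
For Expr: α = {Atom s, r s}, β = {s r, Atom, Atom r Expr, r Expr r}. Rewrite as Expr → β Expr1 and Expr1 → α Expr1 | ε.
For Atom: α = {s}, β = {s, Expr r, Expr s}. Rewrite as Atom → β Atom1 and Atom1 → α Atom1 | ε.

Expr -> s r Expr1 | Atom Expr1 | Atom r Expr Expr1 | r Expr r Expr1; Atom -> s Atom1 | Expr r Atom1 | Expr s Atom1; Expr1 -> Atom s Expr1 | r s Expr1 | ε; Atom1 -> s Atom1 | ε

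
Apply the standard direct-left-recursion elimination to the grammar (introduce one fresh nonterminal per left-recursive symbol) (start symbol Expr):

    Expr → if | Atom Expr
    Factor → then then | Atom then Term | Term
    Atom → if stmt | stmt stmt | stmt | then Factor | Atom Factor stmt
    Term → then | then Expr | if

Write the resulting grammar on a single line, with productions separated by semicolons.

Expr → if | Atom Expr; Factor → then then | Atom then Term | Term; Atom → if stmt Atom1 | stmt stmt Atom1 | stmt Atom1 | then Factor Atom1; Term → then | then Expr | if; Atom1 → Factor stmt Atom1 | ε

Left recursion appears on Atom.
For Atom: α = {Factor stmt}, β = {if stmt, stmt stmt, stmt, then Factor}. Rewrite as Atom → β Atom1 and Atom1 → α Atom1 | ε.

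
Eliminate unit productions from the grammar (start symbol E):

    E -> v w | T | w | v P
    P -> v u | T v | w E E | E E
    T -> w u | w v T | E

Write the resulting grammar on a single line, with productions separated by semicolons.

Unit pairs: E ⇒* {T}; T ⇒* {E}.
Replace each nonterminal's rules with the union of the non-unit rules of every nonterminal it unit-derives.

E -> v w | w | v P | w u | w v T; P -> v u | T v | w E E | E E; T -> v w | w | v P | w u | w v T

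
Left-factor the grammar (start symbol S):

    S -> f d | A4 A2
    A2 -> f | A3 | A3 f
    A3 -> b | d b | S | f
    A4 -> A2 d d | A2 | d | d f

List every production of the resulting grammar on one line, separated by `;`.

A2 has alternatives sharing prefix 'A3': factor to A2 → A3 A2' with A2' → ε | f.
A4 has alternatives sharing prefix 'A2': factor to A4 → A2 A4' with A4' → d d | ε.
A4 has alternatives sharing prefix 'd': factor to A4 → d A4'' with A4'' → ε | f.

S -> f d | A4 A2; A2 -> f | A3 A2'; A3 -> b | d b | S | f; A4 -> A2 A4' | d A4''; A2' -> ε | f; A4' -> d d | ε; A4'' -> ε | f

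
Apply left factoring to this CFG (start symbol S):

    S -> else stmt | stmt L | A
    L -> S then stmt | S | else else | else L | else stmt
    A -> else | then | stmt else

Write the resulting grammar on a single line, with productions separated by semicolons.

L has alternatives sharing prefix 'else': factor to L → else L' with L' → else | L | stmt.
L has alternatives sharing prefix 'S': factor to L → S L'' with L'' → then stmt | ε.

S -> else stmt | stmt L | A; L -> else L' | S L''; A -> else | then | stmt else; L' -> else | L | stmt; L'' -> then stmt | ε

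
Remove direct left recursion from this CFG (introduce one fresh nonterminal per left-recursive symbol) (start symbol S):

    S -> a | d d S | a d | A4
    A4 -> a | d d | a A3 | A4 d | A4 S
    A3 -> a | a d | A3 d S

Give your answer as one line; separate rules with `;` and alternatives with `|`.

S -> a | d d S | a d | A4; A4 -> a A4' | d d A4' | a A3 A4'; A3 -> a A3' | a d A3'; A4' -> d A4' | S A4' | ε; A3' -> d S A3' | ε

Directly left-recursive nonterminals: A4, A3.
For A4: α = {d, S}, β = {a, d d, a A3}. Rewrite as A4 → β A4' and A4' → α A4' | ε.
For A3: α = {d S}, β = {a, a d}. Rewrite as A3 → β A3' and A3' → α A3' | ε.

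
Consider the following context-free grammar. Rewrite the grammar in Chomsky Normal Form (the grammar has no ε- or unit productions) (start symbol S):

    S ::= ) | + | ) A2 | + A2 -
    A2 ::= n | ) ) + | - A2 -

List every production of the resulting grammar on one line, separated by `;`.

S ::= ) | + | X1 A2 | X2 Y1; A2 ::= n | X1 Y2 | X3 Y3; X1 ::= ); X2 ::= +; X3 ::= -; Y1 ::= A2 X3; Y2 ::= X1 X2; Y3 ::= A2 X3

Introduce a nonterminal for each terminal appearing in a rule of length ≥ 2: X1 → ), X2 → +, X3 → -.
Binarize each right-hand side of length ≥ 3 by chaining fresh nonterminals (Y1, Y2, …): affected rules were S → X2 A2 X3; A2 → X1 X1 X2; A2 → X3 A2 X3.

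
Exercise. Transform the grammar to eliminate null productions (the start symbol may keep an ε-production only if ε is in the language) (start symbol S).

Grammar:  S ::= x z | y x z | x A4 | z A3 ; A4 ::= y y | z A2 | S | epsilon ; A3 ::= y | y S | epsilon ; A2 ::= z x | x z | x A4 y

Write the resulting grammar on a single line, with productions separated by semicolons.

The nullable symbols are {A3, A4}.
ε ∉ L(G), so no ε-production is kept.
Expand every rule over subsets of its nullable positions: S → x A4 gives x A4 | x. S → z A3 gives z A3 | z. A2 → x A4 y gives x A4 y | x y.

S ::= x z | y x z | x A4 | x | z A3 | z; A4 ::= y y | z A2 | S; A3 ::= y | y S; A2 ::= z x | x z | x A4 y | x y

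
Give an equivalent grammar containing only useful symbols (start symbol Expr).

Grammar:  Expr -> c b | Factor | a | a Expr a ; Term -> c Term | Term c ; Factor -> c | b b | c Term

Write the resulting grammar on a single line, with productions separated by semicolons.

Generating nonterminals: {Expr, Factor}.
Reachable from Expr after that: {Expr, Factor}.
Removed useless symbols: {Term} and every production mentioning them.

Expr -> c b | Factor | a | a Expr a; Factor -> c | b b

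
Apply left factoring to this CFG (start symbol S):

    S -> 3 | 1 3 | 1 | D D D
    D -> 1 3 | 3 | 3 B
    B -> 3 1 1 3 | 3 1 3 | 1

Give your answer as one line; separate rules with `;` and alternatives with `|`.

S -> 3 | D D D | 1 S'; D -> 1 3 | 3 D'; B -> 1 | 3 1 B'; S' -> 3 | ε; D' -> ε | B; B' -> 1 3 | 3

S has alternatives sharing prefix '1': factor to S → 1 S' with S' → 3 | ε.
D has alternatives sharing prefix '3': factor to D → 3 D' with D' → ε | B.
B has alternatives sharing prefix '3 1': factor to B → 3 1 B' with B' → 1 3 | 3.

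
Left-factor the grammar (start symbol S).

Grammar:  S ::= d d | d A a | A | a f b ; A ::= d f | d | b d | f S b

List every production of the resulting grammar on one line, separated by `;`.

S has alternatives sharing prefix 'd': factor to S → d S' with S' → d | A a.
A has alternatives sharing prefix 'd': factor to A → d A' with A' → f | ε.

S ::= A | a f b | d S'; A ::= b d | f S b | d A'; S' ::= d | A a; A' ::= f | ε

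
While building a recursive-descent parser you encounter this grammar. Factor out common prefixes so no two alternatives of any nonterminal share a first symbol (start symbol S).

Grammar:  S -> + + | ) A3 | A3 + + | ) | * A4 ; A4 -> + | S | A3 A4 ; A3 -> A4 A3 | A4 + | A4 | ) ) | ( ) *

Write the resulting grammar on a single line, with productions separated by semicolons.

S -> + + | A3 + + | * A4 | ) S'; A4 -> + | S | A3 A4; A3 -> ) ) | ( ) * | A4 A3'; S' -> A3 | ε; A3' -> A3 | + | ε

S has alternatives sharing prefix ')': factor to S → ) S' with S' → A3 | ε.
A3 has alternatives sharing prefix 'A4': factor to A3 → A4 A3' with A3' → A3 | + | ε.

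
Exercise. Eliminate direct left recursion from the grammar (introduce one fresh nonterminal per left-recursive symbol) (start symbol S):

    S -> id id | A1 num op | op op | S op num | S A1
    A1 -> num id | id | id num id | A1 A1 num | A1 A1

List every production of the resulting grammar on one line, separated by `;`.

Directly left-recursive nonterminals: S, A1.
For S: α = {op num, A1}, β = {id id, A1 num op, op op}. Rewrite as S → β S' and S' → α S' | ε.
For A1: α = {A1 num, A1}, β = {num id, id, id num id}. Rewrite as A1 → β A1' and A1' → α A1' | ε.

S -> id id S' | A1 num op S' | op op S'; A1 -> num id A1' | id A1' | id num id A1'; S' -> op num S' | A1 S' | ε; A1' -> A1 num A1' | A1 A1' | ε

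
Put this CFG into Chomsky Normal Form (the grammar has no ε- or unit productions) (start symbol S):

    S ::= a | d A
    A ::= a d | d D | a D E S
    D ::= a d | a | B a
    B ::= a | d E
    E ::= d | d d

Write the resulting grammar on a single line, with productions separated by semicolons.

S ::= a | X1 A; A ::= X2 X1 | X1 D | X2 Y1; D ::= X2 X1 | a | B X2; B ::= a | X1 E; E ::= d | X1 X1; X1 ::= d; X2 ::= a; Y1 ::= D Y2; Y2 ::= E S

Introduce a nonterminal for each terminal appearing in a rule of length ≥ 2: X1 → d, X2 → a.
Binarize each right-hand side of length ≥ 3 by chaining fresh nonterminals (Y1, Y2, …): affected rules were A → X2 D E S.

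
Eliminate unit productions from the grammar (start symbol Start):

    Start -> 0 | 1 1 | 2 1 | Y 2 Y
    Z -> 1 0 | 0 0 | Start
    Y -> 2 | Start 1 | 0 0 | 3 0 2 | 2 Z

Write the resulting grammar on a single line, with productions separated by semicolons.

Start -> 0 | 1 1 | 2 1 | Y 2 Y; Z -> 1 0 | 0 0 | 0 | 1 1 | 2 1 | Y 2 Y; Y -> 2 | Start 1 | 0 0 | 3 0 2 | 2 Z

Unit pairs: Z ⇒* {Start}.
For each unit pair (A, B), copy every non-unit production of B to A, then drop all unit productions.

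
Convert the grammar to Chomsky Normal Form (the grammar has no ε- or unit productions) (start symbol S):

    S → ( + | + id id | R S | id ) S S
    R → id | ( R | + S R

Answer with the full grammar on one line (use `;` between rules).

S → X1 X2 | X2 Y1 | R S | X3 Y2; R → id | X1 R | X2 Y4; X1 → (; X2 → +; X3 → id; X4 → ); Y1 → X3 X3; Y2 → X4 Y3; Y3 → S S; Y4 → S R

Introduce a nonterminal for each terminal appearing in a rule of length ≥ 2: X1 → (, X2 → +, X3 → id, X4 → ).
Binarize each right-hand side of length ≥ 3 by chaining fresh nonterminals (Y1, Y2, …): affected rules were S → X2 X3 X3; S → X3 X4 S S; R → X2 S R.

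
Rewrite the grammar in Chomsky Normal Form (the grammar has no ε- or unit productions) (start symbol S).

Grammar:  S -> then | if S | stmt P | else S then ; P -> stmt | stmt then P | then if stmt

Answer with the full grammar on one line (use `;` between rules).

Introduce a nonterminal for each terminal appearing in a rule of length ≥ 2: X1 → if, X2 → stmt, X3 → else, X4 → then.
Binarize each right-hand side of length ≥ 3 by chaining fresh nonterminals (Y1, Y2, …): affected rules were S → X3 S X4; P → X2 X4 P; P → X4 X1 X2.

S -> then | X1 S | X2 P | X3 Y1; P -> stmt | X2 Y2 | X4 Y3; X1 -> if; X2 -> stmt; X3 -> else; X4 -> then; Y1 -> S X4; Y2 -> X4 P; Y3 -> X1 X2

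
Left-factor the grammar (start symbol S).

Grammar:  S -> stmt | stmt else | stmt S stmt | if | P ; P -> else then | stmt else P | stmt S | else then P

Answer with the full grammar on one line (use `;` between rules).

S -> if | P | stmt S'; P -> else then P' | stmt P''; S' -> ε | else | S stmt; P' -> ε | P; P'' -> else P | S

S has alternatives sharing prefix 'stmt': factor to S → stmt S' with S' → ε | else | S stmt.
P has alternatives sharing prefix 'else then': factor to P → else then P' with P' → ε | P.
P has alternatives sharing prefix 'stmt': factor to P → stmt P'' with P'' → else P | S.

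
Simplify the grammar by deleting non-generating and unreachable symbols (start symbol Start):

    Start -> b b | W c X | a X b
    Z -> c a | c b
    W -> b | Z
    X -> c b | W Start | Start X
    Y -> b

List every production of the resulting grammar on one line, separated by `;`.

Generating nonterminals: {Start, W, X, Y, Z}.
Reachable from Start after that: {Start, W, X, Z}.
Removed useless symbols: {Y} and every production mentioning them.

Start -> b b | W c X | a X b; Z -> c a | c b; W -> b | Z; X -> c b | W Start | Start X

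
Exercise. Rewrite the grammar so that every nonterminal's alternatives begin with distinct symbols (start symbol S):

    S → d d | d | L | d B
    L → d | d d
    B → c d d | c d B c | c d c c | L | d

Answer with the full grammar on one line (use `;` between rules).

S has alternatives sharing prefix 'd': factor to S → d S' with S' → d | ε | B.
L has alternatives sharing prefix 'd': factor to L → d L' with L' → ε | d.
B has alternatives sharing prefix 'c d': factor to B → c d B' with B' → d | B c | c c.

S → L | d S'; L → d L'; B → L | d | c d B'; S' → d | ε | B; L' → ε | d; B' → d | B c | c c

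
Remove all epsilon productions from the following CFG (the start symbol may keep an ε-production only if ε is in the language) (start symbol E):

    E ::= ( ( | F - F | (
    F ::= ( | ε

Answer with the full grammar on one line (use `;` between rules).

The nullable symbols are {F}.
ε ∉ L(G), so no ε-production is kept.
For each production, add variants omitting each subset of nullable occurrences: E → F - F gives F - F | F - | - F | -.

E ::= ( ( | F - F | F - | - F | - | (; F ::= (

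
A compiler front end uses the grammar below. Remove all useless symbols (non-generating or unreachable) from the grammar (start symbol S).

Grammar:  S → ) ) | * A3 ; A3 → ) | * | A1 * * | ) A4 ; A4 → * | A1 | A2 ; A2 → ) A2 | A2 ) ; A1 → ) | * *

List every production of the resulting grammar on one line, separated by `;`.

Generating nonterminals: {A1, A3, A4, S}.
Reachable from S after that: {A1, A3, A4, S}.
Removed useless symbols: {A2} and every production mentioning them.

S → ) ) | * A3; A3 → ) | * | A1 * * | ) A4; A4 → * | A1; A1 → ) | * *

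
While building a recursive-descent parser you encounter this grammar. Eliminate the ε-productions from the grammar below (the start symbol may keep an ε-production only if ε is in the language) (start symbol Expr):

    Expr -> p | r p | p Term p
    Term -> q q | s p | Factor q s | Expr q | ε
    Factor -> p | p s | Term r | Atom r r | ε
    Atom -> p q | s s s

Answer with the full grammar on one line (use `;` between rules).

Expr -> p | r p | p Term p | p p; Term -> q q | s p | Factor q s | q s | Expr q; Factor -> p | p s | Term r | r | Atom r r; Atom -> p q | s s s

Nullable set = {Factor, Term}.
ε ∉ L(G), so no ε-production is kept.
Expand every rule over subsets of its nullable positions: Expr → p Term p gives p Term p | p p. Term → Factor q s gives Factor q s | q s. Factor → Term r gives Term r | r.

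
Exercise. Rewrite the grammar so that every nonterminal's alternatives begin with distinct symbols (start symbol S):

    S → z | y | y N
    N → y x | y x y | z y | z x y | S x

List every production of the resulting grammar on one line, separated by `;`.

S → z | y S'; N → S x | y x N' | z N''; S' → epsilon | N; N' → epsilon | y; N'' → y | x y

S has alternatives sharing prefix 'y': factor to S → y S' with S' → ε | N.
N has alternatives sharing prefix 'y x': factor to N → y x N' with N' → ε | y.
N has alternatives sharing prefix 'z': factor to N → z N'' with N'' → y | x y.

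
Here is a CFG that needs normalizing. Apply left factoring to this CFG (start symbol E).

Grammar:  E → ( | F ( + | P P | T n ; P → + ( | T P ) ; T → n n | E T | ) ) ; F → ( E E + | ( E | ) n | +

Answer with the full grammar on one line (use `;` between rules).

E → ( | F ( + | P P | T n; P → + ( | T P ); T → n n | E T | ) ); F → ) n | + | ( E F'; F' → E + | eps

F has alternatives sharing prefix '( E': factor to F → ( E F' with F' → E + | ε.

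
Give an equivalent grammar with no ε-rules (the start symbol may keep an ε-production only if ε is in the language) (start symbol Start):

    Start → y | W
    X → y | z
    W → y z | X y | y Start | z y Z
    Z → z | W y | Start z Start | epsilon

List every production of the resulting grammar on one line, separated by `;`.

Nullable nonterminals: {Z}.
ε ∉ L(G), so no ε-production is kept.
For each production, add variants omitting each subset of nullable occurrences: W → z y Z gives z y Z | z y.

Start → y | W; X → y | z; W → y z | X y | y Start | z y Z | z y; Z → z | W y | Start z Start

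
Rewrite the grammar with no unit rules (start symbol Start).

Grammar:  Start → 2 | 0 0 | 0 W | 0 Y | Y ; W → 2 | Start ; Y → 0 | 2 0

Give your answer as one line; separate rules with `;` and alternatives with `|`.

Unit pairs: Start ⇒* {Y}; W ⇒* {Start, Y}.
For each unit pair (A, B), copy every non-unit production of B to A, then drop all unit productions.

Start → 2 | 0 0 | 0 W | 0 Y | 0 | 2 0; W → 2 | 0 0 | 0 W | 0 Y | 0 | 2 0; Y → 0 | 2 0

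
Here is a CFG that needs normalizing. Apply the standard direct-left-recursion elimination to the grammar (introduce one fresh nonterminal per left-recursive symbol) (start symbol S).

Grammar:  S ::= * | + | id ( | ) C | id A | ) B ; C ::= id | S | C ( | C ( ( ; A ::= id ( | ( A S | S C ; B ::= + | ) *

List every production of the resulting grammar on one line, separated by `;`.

S ::= * | + | id ( | ) C | id A | ) B; C ::= id C' | S C'; A ::= id ( | ( A S | S C; B ::= + | ) *; C' ::= ( C' | ( ( C' | ε

C is directly left-recursive.
For C: α = {(, ( (}, β = {id, S}. Rewrite as C → β C' and C' → α C' | ε.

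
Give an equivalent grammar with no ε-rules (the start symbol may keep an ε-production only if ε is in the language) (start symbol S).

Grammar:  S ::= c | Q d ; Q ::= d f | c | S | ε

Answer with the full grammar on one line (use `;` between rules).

Nullable nonterminals: {Q}.
ε ∉ L(G), so no ε-production is kept.
Expand every rule over subsets of its nullable positions: S → Q d gives Q d | d.

S ::= c | Q d | d; Q ::= d f | c | S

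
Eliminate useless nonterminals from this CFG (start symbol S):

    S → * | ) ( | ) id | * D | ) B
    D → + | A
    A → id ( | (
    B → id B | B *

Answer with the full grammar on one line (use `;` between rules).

Generating nonterminals: {A, D, S}.
Reachable from S after that: {A, D, S}.
Removed useless symbols: {B} and every production mentioning them.

S → * | ) ( | ) id | * D; D → + | A; A → id ( | (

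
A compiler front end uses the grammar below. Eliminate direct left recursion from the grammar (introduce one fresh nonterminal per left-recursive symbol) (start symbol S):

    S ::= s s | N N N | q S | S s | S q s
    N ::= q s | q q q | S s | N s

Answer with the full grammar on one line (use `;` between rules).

Left recursion appears on S, N.
For S: α = {s, q s}, β = {s s, N N N, q S}. Rewrite as S → β S' and S' → α S' | ε.
For N: α = {s}, β = {q s, q q q, S s}. Rewrite as N → β N' and N' → α N' | ε.

S ::= s s S' | N N N S' | q S S'; N ::= q s N' | q q q N' | S s N'; S' ::= s S' | q s S' | ε; N' ::= s N' | ε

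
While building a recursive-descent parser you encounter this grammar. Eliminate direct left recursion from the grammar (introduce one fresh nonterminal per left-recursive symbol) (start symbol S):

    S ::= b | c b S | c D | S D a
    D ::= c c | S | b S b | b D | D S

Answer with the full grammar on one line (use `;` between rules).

S, D are directly left-recursive.
For S: α = {D a}, β = {b, c b S, c D}. Rewrite as S → β S' and S' → α S' | ε.
For D: α = {S}, β = {c c, S, b S b, b D}. Rewrite as D → β D' and D' → α D' | ε.

S ::= b S' | c b S S' | c D S'; D ::= c c D' | S D' | b S b D' | b D D'; S' ::= D a S' | eps; D' ::= S D' | eps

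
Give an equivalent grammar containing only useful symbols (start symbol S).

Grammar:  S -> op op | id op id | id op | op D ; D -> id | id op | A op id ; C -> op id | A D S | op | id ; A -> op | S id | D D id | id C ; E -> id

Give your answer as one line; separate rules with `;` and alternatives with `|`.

Generating nonterminals: {A, C, D, E, S}.
Reachable from S after that: {A, C, D, S}.
Removed useless symbols: {E} and every production mentioning them.

S -> op op | id op id | id op | op D; D -> id | id op | A op id; C -> op id | A D S | op | id; A -> op | S id | D D id | id C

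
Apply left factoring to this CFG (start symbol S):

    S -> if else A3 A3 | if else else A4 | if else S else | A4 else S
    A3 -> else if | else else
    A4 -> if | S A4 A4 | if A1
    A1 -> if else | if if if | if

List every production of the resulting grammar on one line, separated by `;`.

S -> A4 else S | if else S'; A3 -> else A3'; A4 -> S A4 A4 | if A4'; A1 -> if A1'; S' -> A3 A3 | else A4 | S else; A3' -> if | else; A4' -> eps | A1; A1' -> else | if if | eps

S has alternatives sharing prefix 'if else': factor to S → if else S' with S' → A3 A3 | else A4 | S else.
A3 has alternatives sharing prefix 'else': factor to A3 → else A3' with A3' → if | else.
A4 has alternatives sharing prefix 'if': factor to A4 → if A4' with A4' → ε | A1.
A1 has alternatives sharing prefix 'if': factor to A1 → if A1' with A1' → else | if if | ε.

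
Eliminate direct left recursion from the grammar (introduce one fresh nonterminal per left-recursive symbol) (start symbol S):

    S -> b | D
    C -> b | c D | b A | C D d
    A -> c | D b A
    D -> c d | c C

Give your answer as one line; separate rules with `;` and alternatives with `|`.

Directly left-recursive nonterminal: C.
For C: α = {D d}, β = {b, c D, b A}. Rewrite as C → β C' and C' → α C' | ε.

S -> b | D; C -> b C' | c D C' | b A C'; A -> c | D b A; D -> c d | c C; C' -> D d C' | ε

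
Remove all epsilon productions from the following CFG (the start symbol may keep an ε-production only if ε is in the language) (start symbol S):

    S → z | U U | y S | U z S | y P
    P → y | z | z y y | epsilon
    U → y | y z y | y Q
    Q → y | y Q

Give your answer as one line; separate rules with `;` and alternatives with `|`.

The nullable symbols are {P}.
ε ∉ L(G), so no ε-production is kept.
Expand every rule over subsets of its nullable positions: S → y P gives y P | y.

S → z | U U | y S | U z S | y P | y; P → y | z | z y y; U → y | y z y | y Q; Q → y | y Q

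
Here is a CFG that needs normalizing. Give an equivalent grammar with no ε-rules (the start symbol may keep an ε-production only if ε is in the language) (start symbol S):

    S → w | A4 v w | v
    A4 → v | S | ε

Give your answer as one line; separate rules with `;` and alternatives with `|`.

S → w | A4 v w | v w | v; A4 → v | S

The nullable symbols are {A4}.
ε ∉ L(G), so no ε-production is kept.
For each production, add variants omitting each subset of nullable occurrences: S → A4 v w gives A4 v w | v w.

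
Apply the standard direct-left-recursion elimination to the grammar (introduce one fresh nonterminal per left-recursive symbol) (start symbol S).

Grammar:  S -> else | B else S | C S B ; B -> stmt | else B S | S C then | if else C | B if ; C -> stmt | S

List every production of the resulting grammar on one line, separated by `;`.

S -> else | B else S | C S B; B -> stmt B' | else B S B' | S C then B' | if else C B'; C -> stmt | S; B' -> if B' | ε

B is directly left-recursive.
For B: α = {if}, β = {stmt, else B S, S C then, if else C}. Rewrite as B → β B' and B' → α B' | ε.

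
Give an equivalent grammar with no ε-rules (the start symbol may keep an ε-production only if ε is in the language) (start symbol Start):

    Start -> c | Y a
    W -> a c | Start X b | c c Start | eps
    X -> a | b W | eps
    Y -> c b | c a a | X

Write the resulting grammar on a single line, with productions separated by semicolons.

Nullable nonterminals: {W, X, Y}.
ε ∉ L(G), so no ε-production is kept.
Add the nullable-subset variants: Start → Y a gives Y a | a. W → Start X b gives Start X b | Start b. X → b W gives b W | b.

Start -> c | Y a | a; W -> a c | Start X b | Start b | c c Start; X -> a | b W | b; Y -> c b | c a a | X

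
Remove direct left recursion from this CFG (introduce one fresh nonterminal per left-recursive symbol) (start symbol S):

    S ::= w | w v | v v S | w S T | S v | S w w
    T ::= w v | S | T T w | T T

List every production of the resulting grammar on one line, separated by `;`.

S ::= w S' | w v S' | v v S S' | w S T S'; T ::= w v T' | S T'; S' ::= v S' | w w S' | ε; T' ::= T w T' | T T' | ε

S, T are directly left-recursive.
For S: α = {v, w w}, β = {w, w v, v v S, w S T}. Rewrite as S → β S' and S' → α S' | ε.
For T: α = {T w, T}, β = {w v, S}. Rewrite as T → β T' and T' → α T' | ε.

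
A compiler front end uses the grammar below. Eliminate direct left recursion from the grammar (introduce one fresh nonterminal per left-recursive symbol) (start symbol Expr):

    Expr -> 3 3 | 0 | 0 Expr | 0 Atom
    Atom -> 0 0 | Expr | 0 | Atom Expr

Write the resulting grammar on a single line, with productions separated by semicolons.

Expr -> 3 3 | 0 | 0 Expr | 0 Atom; Atom -> 0 0 Atom1 | Expr Atom1 | 0 Atom1; Atom1 -> Expr Atom1 | ε

Atom is directly left-recursive.
For Atom: α = {Expr}, β = {0 0, Expr, 0}. Rewrite as Atom → β Atom1 and Atom1 → α Atom1 | ε.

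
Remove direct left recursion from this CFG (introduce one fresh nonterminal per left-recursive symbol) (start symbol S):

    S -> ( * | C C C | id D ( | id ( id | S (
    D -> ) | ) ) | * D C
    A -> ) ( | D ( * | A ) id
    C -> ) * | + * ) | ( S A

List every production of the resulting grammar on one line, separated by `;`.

S -> ( * S' | C C C S' | id D ( S' | id ( id S'; D -> ) | ) ) | * D C; A -> ) ( A' | D ( * A'; C -> ) * | + * ) | ( S A; S' -> ( S' | epsilon; A' -> ) id A' | epsilon

Directly left-recursive nonterminals: S, A.
For S: α = {(}, β = {( *, C C C, id D (, id ( id}. Rewrite as S → β S' and S' → α S' | ε.
For A: α = {) id}, β = {) (, D ( *}. Rewrite as A → β A' and A' → α A' | ε.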